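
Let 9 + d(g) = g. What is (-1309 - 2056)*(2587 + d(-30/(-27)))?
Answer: -78108380/9 ≈ -8.6787e+6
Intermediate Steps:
d(g) = -9 + g
(-1309 - 2056)*(2587 + d(-30/(-27))) = (-1309 - 2056)*(2587 + (-9 - 30/(-27))) = -3365*(2587 + (-9 - 30*(-1/27))) = -3365*(2587 + (-9 + 10/9)) = -3365*(2587 - 71/9) = -3365*23212/9 = -78108380/9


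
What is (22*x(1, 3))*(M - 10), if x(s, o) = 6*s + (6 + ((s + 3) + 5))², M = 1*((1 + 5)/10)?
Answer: -238854/5 ≈ -47771.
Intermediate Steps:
M = ⅗ (M = 1*(6*(⅒)) = 1*(⅗) = ⅗ ≈ 0.60000)
x(s, o) = (14 + s)² + 6*s (x(s, o) = 6*s + (6 + ((3 + s) + 5))² = 6*s + (6 + (8 + s))² = 6*s + (14 + s)² = (14 + s)² + 6*s)
(22*x(1, 3))*(M - 10) = (22*((14 + 1)² + 6*1))*(⅗ - 10) = (22*(15² + 6))*(-47/5) = (22*(225 + 6))*(-47/5) = (22*231)*(-47/5) = 5082*(-47/5) = -238854/5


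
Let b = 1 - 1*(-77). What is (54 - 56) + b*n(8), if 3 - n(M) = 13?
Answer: -782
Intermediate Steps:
b = 78 (b = 1 + 77 = 78)
n(M) = -10 (n(M) = 3 - 1*13 = 3 - 13 = -10)
(54 - 56) + b*n(8) = (54 - 56) + 78*(-10) = -2 - 780 = -782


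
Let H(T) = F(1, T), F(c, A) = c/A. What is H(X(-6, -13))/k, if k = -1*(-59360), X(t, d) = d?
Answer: -1/771680 ≈ -1.2959e-6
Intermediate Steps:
H(T) = 1/T
k = 59360
H(X(-6, -13))/k = 1/(-13*59360) = -1/13*1/59360 = -1/771680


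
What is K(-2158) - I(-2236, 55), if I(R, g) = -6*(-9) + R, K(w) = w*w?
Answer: 4659146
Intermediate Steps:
K(w) = w²
I(R, g) = 54 + R
K(-2158) - I(-2236, 55) = (-2158)² - (54 - 2236) = 4656964 - 1*(-2182) = 4656964 + 2182 = 4659146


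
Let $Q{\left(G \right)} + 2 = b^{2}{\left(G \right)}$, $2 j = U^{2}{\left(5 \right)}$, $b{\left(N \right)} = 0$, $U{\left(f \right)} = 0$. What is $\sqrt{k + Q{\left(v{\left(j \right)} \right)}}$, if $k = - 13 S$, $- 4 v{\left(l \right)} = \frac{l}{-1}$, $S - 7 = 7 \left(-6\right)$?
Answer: $\sqrt{453} \approx 21.284$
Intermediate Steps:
$S = -35$ ($S = 7 + 7 \left(-6\right) = 7 - 42 = -35$)
$j = 0$ ($j = \frac{0^{2}}{2} = \frac{1}{2} \cdot 0 = 0$)
$v{\left(l \right)} = \frac{l}{4}$ ($v{\left(l \right)} = - \frac{l \frac{1}{-1}}{4} = - \frac{l \left(-1\right)}{4} = - \frac{\left(-1\right) l}{4} = \frac{l}{4}$)
$k = 455$ ($k = \left(-13\right) \left(-35\right) = 455$)
$Q{\left(G \right)} = -2$ ($Q{\left(G \right)} = -2 + 0^{2} = -2 + 0 = -2$)
$\sqrt{k + Q{\left(v{\left(j \right)} \right)}} = \sqrt{455 - 2} = \sqrt{453}$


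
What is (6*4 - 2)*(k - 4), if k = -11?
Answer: -330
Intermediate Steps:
(6*4 - 2)*(k - 4) = (6*4 - 2)*(-11 - 4) = (24 - 2)*(-15) = 22*(-15) = -330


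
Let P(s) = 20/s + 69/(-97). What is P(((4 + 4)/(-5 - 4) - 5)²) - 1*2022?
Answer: -550977087/272473 ≈ -2022.1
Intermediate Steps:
P(s) = -69/97 + 20/s (P(s) = 20/s + 69*(-1/97) = 20/s - 69/97 = -69/97 + 20/s)
P(((4 + 4)/(-5 - 4) - 5)²) - 1*2022 = (-69/97 + 20/(((4 + 4)/(-5 - 4) - 5)²)) - 1*2022 = (-69/97 + 20/((8/(-9) - 5)²)) - 2022 = (-69/97 + 20/((8*(-⅑) - 5)²)) - 2022 = (-69/97 + 20/((-8/9 - 5)²)) - 2022 = (-69/97 + 20/((-53/9)²)) - 2022 = (-69/97 + 20/(2809/81)) - 2022 = (-69/97 + 20*(81/2809)) - 2022 = (-69/97 + 1620/2809) - 2022 = -36681/272473 - 2022 = -550977087/272473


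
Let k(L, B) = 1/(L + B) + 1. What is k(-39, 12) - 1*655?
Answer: -17659/27 ≈ -654.04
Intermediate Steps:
k(L, B) = 1 + 1/(B + L) (k(L, B) = 1/(B + L) + 1 = 1 + 1/(B + L))
k(-39, 12) - 1*655 = (1 + 12 - 39)/(12 - 39) - 1*655 = -26/(-27) - 655 = -1/27*(-26) - 655 = 26/27 - 655 = -17659/27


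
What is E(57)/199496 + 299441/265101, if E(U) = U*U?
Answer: 60598594885/52886589096 ≈ 1.1458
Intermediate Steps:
E(U) = U**2
E(57)/199496 + 299441/265101 = 57**2/199496 + 299441/265101 = 3249*(1/199496) + 299441*(1/265101) = 3249/199496 + 299441/265101 = 60598594885/52886589096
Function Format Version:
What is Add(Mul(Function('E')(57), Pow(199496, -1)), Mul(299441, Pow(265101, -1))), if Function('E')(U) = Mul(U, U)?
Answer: Rational(60598594885, 52886589096) ≈ 1.1458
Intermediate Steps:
Function('E')(U) = Pow(U, 2)
Add(Mul(Function('E')(57), Pow(199496, -1)), Mul(299441, Pow(265101, -1))) = Add(Mul(Pow(57, 2), Pow(199496, -1)), Mul(299441, Pow(265101, -1))) = Add(Mul(3249, Rational(1, 199496)), Mul(299441, Rational(1, 265101))) = Add(Rational(3249, 199496), Rational(299441, 265101)) = Rational(60598594885, 52886589096)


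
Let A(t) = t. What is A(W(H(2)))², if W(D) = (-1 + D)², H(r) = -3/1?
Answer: 256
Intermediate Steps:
H(r) = -3 (H(r) = -3*1 = -3)
A(W(H(2)))² = ((-1 - 3)²)² = ((-4)²)² = 16² = 256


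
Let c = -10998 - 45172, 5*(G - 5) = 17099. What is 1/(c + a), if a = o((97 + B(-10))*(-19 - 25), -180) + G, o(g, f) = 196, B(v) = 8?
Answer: -5/262746 ≈ -1.9030e-5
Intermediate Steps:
G = 17124/5 (G = 5 + (⅕)*17099 = 5 + 17099/5 = 17124/5 ≈ 3424.8)
c = -56170
a = 18104/5 (a = 196 + 17124/5 = 18104/5 ≈ 3620.8)
1/(c + a) = 1/(-56170 + 18104/5) = 1/(-262746/5) = -5/262746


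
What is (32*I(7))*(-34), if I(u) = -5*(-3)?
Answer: -16320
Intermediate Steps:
I(u) = 15
(32*I(7))*(-34) = (32*15)*(-34) = 480*(-34) = -16320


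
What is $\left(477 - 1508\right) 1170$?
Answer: $-1206270$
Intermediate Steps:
$\left(477 - 1508\right) 1170 = \left(-1031\right) 1170 = -1206270$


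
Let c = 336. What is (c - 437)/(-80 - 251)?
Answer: 101/331 ≈ 0.30514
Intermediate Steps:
(c - 437)/(-80 - 251) = (336 - 437)/(-80 - 251) = -101/(-331) = -101*(-1/331) = 101/331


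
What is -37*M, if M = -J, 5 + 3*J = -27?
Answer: -1184/3 ≈ -394.67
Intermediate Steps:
J = -32/3 (J = -5/3 + (⅓)*(-27) = -5/3 - 9 = -32/3 ≈ -10.667)
M = 32/3 (M = -1*(-32/3) = 32/3 ≈ 10.667)
-37*M = -37*32/3 = -1184/3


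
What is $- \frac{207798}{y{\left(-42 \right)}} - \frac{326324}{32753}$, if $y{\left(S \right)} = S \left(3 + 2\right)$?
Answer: $\frac{160416187}{163765} \approx 979.55$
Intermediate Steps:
$y{\left(S \right)} = 5 S$ ($y{\left(S \right)} = S 5 = 5 S$)
$- \frac{207798}{y{\left(-42 \right)}} - \frac{326324}{32753} = - \frac{207798}{5 \left(-42\right)} - \frac{326324}{32753} = - \frac{207798}{-210} - \frac{326324}{32753} = \left(-207798\right) \left(- \frac{1}{210}\right) - \frac{326324}{32753} = \frac{34633}{35} - \frac{326324}{32753} = \frac{160416187}{163765}$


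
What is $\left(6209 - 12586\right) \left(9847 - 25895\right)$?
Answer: $102338096$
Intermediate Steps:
$\left(6209 - 12586\right) \left(9847 - 25895\right) = \left(6209 - 12586\right) \left(-16048\right) = \left(-6377\right) \left(-16048\right) = 102338096$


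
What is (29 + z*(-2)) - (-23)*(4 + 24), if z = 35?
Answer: 603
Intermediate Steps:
(29 + z*(-2)) - (-23)*(4 + 24) = (29 + 35*(-2)) - (-23)*(4 + 24) = (29 - 70) - (-23)*28 = -41 - 1*(-644) = -41 + 644 = 603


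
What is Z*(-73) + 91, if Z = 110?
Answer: -7939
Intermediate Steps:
Z*(-73) + 91 = 110*(-73) + 91 = -8030 + 91 = -7939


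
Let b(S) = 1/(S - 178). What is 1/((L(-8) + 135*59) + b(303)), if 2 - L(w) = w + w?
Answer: 125/997876 ≈ 0.00012527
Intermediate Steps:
L(w) = 2 - 2*w (L(w) = 2 - (w + w) = 2 - 2*w)
b(S) = 1/(-178 + S)
1/((L(-8) + 135*59) + b(303)) = 1/(((2 - 2*(-8)) + 135*59) + 1/(-178 + 303)) = 1/(((2 + 16) + 7965) + 1/125) = 1/((18 + 7965) + 1/125) = 1/(7983 + 1/125) = 1/(997876/125) = 125/997876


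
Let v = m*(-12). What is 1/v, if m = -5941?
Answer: 1/71292 ≈ 1.4027e-5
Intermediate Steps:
v = 71292 (v = -5941*(-12) = 71292)
1/v = 1/71292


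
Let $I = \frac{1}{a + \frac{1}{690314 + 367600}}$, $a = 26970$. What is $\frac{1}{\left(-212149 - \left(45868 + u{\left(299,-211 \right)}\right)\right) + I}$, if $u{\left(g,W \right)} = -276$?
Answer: $- \frac{28531940581}{7353850896229607} \approx -3.8799 \cdot 10^{-6}$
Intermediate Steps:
$I = \frac{1057914}{28531940581}$ ($I = \frac{1}{26970 + \frac{1}{690314 + 367600}} = \frac{1}{26970 + \frac{1}{1057914}} = \frac{1}{\frac{28531940581}{1057914}} = \frac{1057914}{28531940581} \approx 3.7078 \cdot 10^{-5}$)
$\frac{1}{\left(-212149 - \left(45868 + u{\left(299,-211 \right)}\right)\right) + I} = \frac{1}{\left(-212149 - 45592\right) + \frac{1057914}{28531940581}} = \frac{1}{-257741 + \frac{1057914}{28531940581}} = \frac{1}{- \frac{7353850896229607}{28531940581}} = - \frac{28531940581}{7353850896229607}$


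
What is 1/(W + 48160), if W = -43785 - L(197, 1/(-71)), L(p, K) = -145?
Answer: 1/4520 ≈ 0.00022124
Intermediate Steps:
W = -43640 (W = -43785 - 1*(-145) = -43785 + 145 = -43640)
1/(W + 48160) = 1/(-43640 + 48160) = 1/4520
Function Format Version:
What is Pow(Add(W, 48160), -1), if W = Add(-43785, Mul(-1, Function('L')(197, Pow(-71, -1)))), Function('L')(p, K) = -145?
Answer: Rational(1, 4520) ≈ 0.00022124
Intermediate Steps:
W = -43640 (W = Add(-43785, Mul(-1, -145)) = Add(-43785, 145) = -43640)
Pow(Add(W, 48160), -1) = Pow(Add(-43640, 48160), -1) = Pow(4520, -1) = Rational(1, 4520)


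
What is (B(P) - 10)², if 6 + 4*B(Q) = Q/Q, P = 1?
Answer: 2025/16 ≈ 126.56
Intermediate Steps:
B(Q) = -5/4 (B(Q) = -3/2 + (Q/Q)/4 = -3/2 + (¼)*1 = -3/2 + ¼ = -5/4)
(B(P) - 10)² = (-5/4 - 10)² = (-45/4)² = 2025/16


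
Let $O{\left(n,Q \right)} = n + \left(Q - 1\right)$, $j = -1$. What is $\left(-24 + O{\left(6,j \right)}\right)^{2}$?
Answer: $400$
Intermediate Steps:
$O{\left(n,Q \right)} = -1 + Q + n$ ($O{\left(n,Q \right)} = n + \left(-1 + Q\right) = -1 + Q + n$)
$\left(-24 + O{\left(6,j \right)}\right)^{2} = \left(-24 - -4\right)^{2} = \left(-24 + 4\right)^{2} = \left(-20\right)^{2} = 400$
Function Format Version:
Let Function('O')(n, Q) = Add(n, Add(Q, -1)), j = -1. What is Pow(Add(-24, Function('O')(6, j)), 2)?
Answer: 400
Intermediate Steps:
Function('O')(n, Q) = Add(-1, Q, n) (Function('O')(n, Q) = Add(n, Add(-1, Q)) = Add(-1, Q, n))
Pow(Add(-24, Function('O')(6, j)), 2) = Pow(Add(-24, Add(-1, -1, 6)), 2) = Pow(Add(-24, 4), 2) = Pow(-20, 2) = 400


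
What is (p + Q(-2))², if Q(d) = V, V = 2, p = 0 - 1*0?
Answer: 4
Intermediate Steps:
p = 0 (p = 0 + 0 = 0)
Q(d) = 2
(p + Q(-2))² = (0 + 2)² = 2² = 4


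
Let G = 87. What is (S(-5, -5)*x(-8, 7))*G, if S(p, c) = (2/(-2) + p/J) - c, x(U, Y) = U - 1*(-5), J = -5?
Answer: -1305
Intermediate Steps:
x(U, Y) = 5 + U (x(U, Y) = U + 5 = 5 + U)
S(p, c) = -1 - c - p/5 (S(p, c) = (2/(-2) + p/(-5)) - c = (2*(-½) + p*(-⅕)) - c = (-1 - p/5) - c = -1 - c - p/5)
(S(-5, -5)*x(-8, 7))*G = ((-1 - 1*(-5) - ⅕*(-5))*(5 - 8))*87 = ((-1 + 5 + 1)*(-3))*87 = (5*(-3))*87 = -15*87 = -1305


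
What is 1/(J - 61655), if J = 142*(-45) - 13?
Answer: -1/68058 ≈ -1.4693e-5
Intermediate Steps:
J = -6403 (J = -6390 - 13 = -6403)
1/(J - 61655) = 1/(-6403 - 61655) = 1/(-68058) = -1/68058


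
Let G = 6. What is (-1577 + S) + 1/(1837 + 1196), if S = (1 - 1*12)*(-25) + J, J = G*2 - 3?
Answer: -3921668/3033 ≈ -1293.0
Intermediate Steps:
J = 9 (J = 6*2 - 3 = 12 - 3 = 9)
S = 284 (S = (1 - 1*12)*(-25) + 9 = (1 - 12)*(-25) + 9 = -11*(-25) + 9 = 275 + 9 = 284)
(-1577 + S) + 1/(1837 + 1196) = (-1577 + 284) + 1/(1837 + 1196) = -1293 + 1/3033 = -3921668/3033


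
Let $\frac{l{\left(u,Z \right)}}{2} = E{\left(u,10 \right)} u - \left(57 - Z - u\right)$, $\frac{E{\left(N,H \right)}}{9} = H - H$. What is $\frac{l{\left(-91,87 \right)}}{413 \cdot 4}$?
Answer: $- \frac{61}{826} \approx -0.07385$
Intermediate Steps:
$E{\left(N,H \right)} = 0$ ($E{\left(N,H \right)} = 9 \left(H - H\right) = 9 \cdot 0 = 0$)
$l{\left(u,Z \right)} = -114 + 2 Z + 2 u$ ($l{\left(u,Z \right)} = 2 \left(0 u - \left(57 - Z - u\right)\right) = 2 \left(0 - \left(57 - Z - u\right)\right) = 2 \left(0 + \left(-57 + Z + u\right)\right) = 2 \left(-57 + Z + u\right) = -114 + 2 Z + 2 u$)
$\frac{l{\left(-91,87 \right)}}{413 \cdot 4} = \frac{-114 + 2 \cdot 87 + 2 \left(-91\right)}{413 \cdot 4} = \frac{-114 + 174 - 182}{1652} = \left(-122\right) \frac{1}{1652} = - \frac{61}{826}$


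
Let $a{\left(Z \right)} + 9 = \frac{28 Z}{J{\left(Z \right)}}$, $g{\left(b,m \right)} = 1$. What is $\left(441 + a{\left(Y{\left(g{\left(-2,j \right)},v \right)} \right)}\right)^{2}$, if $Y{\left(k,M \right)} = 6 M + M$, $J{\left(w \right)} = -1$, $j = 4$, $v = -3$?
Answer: $1040400$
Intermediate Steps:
$Y{\left(k,M \right)} = 7 M$
$a{\left(Z \right)} = -9 - 28 Z$ ($a{\left(Z \right)} = -9 + \frac{28 Z}{-1} = -9 + 28 Z \left(-1\right) = -9 - 28 Z$)
$\left(441 + a{\left(Y{\left(g{\left(-2,j \right)},v \right)} \right)}\right)^{2} = \left(441 - \left(9 + 28 \cdot 7 \left(-3\right)\right)\right)^{2} = \left(441 - -579\right)^{2} = \left(441 + \left(-9 + 588\right)\right)^{2} = \left(441 + 579\right)^{2} = 1020^{2} = 1040400$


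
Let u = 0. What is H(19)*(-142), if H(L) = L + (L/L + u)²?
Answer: -2840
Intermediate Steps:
H(L) = 1 + L (H(L) = L + (L/L + 0)² = L + (1 + 0)² = L + 1² = L + 1 = 1 + L)
H(19)*(-142) = (1 + 19)*(-142) = 20*(-142) = -2840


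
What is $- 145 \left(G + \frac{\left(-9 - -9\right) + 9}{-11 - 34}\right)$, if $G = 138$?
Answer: $-19981$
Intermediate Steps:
$- 145 \left(G + \frac{\left(-9 - -9\right) + 9}{-11 - 34}\right) = - 145 \left(138 + \frac{\left(-9 - -9\right) + 9}{-11 - 34}\right) = - 145 \left(138 + \frac{\left(-9 + 9\right) + 9}{-45}\right) = - 145 \left(138 + \left(0 + 9\right) \left(- \frac{1}{45}\right)\right) = - 145 \left(138 + 9 \left(- \frac{1}{45}\right)\right) = - 145 \left(138 - \frac{1}{5}\right) = \left(-145\right) \frac{689}{5} = -19981$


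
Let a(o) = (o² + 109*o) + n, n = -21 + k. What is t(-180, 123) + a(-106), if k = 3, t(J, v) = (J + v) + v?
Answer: -270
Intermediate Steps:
t(J, v) = J + 2*v
n = -18 (n = -21 + 3 = -18)
a(o) = -18 + o² + 109*o (a(o) = (o² + 109*o) - 18 = -18 + o² + 109*o)
t(-180, 123) + a(-106) = (-180 + 2*123) + (-18 + (-106)² + 109*(-106)) = (-180 + 246) + (-18 + 11236 - 11554) = 66 - 336 = -270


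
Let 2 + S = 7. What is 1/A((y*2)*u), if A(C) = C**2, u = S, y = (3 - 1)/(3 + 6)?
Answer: 81/400 ≈ 0.20250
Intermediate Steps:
S = 5 (S = -2 + 7 = 5)
y = 2/9 ≈ 0.22222
u = 5
1/A((y*2)*u) = 1/((((2/9)*2)*5)**2) = 1/(((4/9)*5)**2) = 1/((20/9)**2) = 1/(400/81) = 81/400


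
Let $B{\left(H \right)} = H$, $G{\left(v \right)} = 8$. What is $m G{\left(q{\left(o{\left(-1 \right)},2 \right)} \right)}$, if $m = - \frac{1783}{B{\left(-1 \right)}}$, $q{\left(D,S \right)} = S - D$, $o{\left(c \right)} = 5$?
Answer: $14264$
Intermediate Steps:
$m = 1783$ ($m = - \frac{1783}{-1} = \left(-1783\right) \left(-1\right) = 1783$)
$m G{\left(q{\left(o{\left(-1 \right)},2 \right)} \right)} = 1783 \cdot 8 = 14264$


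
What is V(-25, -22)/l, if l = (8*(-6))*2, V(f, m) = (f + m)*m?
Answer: -517/48 ≈ -10.771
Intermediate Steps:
V(f, m) = m*(f + m)
l = -96 (l = -48*2 = -96)
V(-25, -22)/l = -22*(-25 - 22)/(-96) = -22*(-47)*(-1/96) = 1034*(-1/96) = -517/48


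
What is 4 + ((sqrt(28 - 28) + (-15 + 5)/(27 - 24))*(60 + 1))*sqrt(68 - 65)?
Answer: 4 - 610*sqrt(3)/3 ≈ -348.18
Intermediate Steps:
4 + ((sqrt(28 - 28) + (-15 + 5)/(27 - 24))*(60 + 1))*sqrt(68 - 65) = 4 + ((sqrt(0) - 10/3)*61)*sqrt(3) = 4 + ((0 - 10*1/3)*61)*sqrt(3) = 4 + ((0 - 10/3)*61)*sqrt(3) = 4 + (-10/3*61)*sqrt(3) = 4 - 610*sqrt(3)/3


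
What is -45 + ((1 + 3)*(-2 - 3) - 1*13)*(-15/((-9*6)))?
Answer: -325/6 ≈ -54.167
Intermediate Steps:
-45 + ((1 + 3)*(-2 - 3) - 1*13)*(-15/((-9*6))) = -45 + (4*(-5) - 13)*(-15/(-54)) = -45 + (-20 - 13)*(-15*(-1/54)) = -45 - 33*5/18 = -45 - 55/6 = -325/6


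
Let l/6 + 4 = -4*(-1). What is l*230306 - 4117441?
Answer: -4117441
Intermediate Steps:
l = 0 (l = -24 + 6*(-4*(-1)) = -24 + 6*4 = -24 + 24 = 0)
l*230306 - 4117441 = 0*230306 - 4117441 = 0 - 4117441 = -4117441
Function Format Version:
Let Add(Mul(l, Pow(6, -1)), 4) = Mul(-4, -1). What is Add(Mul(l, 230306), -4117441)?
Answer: -4117441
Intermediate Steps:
l = 0 (l = Add(-24, Mul(6, Mul(-4, -1))) = Add(-24, Mul(6, 4)) = Add(-24, 24) = 0)
Add(Mul(l, 230306), -4117441) = Add(Mul(0, 230306), -4117441) = Add(0, -4117441) = -4117441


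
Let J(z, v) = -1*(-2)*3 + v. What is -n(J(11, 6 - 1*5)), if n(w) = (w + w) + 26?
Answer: -40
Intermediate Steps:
J(z, v) = 6 + v (J(z, v) = 2*3 + v = 6 + v)
n(w) = 26 + 2*w (n(w) = 2*w + 26 = 26 + 2*w)
-n(J(11, 6 - 1*5)) = -(26 + 2*(6 + (6 - 1*5))) = -(26 + 2*(6 + (6 - 5))) = -(26 + 2*(6 + 1)) = -(26 + 2*7) = -(26 + 14) = -1*40 = -40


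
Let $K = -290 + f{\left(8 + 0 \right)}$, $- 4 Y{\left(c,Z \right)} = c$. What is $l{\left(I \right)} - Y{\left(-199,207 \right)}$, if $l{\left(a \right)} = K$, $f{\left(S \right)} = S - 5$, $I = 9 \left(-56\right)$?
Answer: $- \frac{1347}{4} \approx -336.75$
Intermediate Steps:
$I = -504$
$Y{\left(c,Z \right)} = - \frac{c}{4}$
$f{\left(S \right)} = -5 + S$
$K = -287$ ($K = -290 + \left(-5 + \left(8 + 0\right)\right) = -290 + \left(-5 + 8\right) = -290 + 3 = -287$)
$l{\left(a \right)} = -287$
$l{\left(I \right)} - Y{\left(-199,207 \right)} = -287 - \left(- \frac{1}{4}\right) \left(-199\right) = -287 - \frac{199}{4} = - \frac{1347}{4}$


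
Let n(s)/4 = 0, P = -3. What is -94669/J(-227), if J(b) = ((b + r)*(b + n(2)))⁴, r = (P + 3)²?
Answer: -94669/7050287992278341281 ≈ -1.3428e-14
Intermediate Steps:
n(s) = 0 (n(s) = 4*0 = 0)
r = 0 (r = (-3 + 3)² = 0² = 0)
J(b) = b⁸ (J(b) = ((b + 0)*(b + 0))⁴ = (b*b)⁴ = (b²)⁴ = b⁸)
-94669/J(-227) = -94669/((-227)⁸) = -94669/7050287992278341281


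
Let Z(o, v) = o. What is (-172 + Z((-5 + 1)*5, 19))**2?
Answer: 36864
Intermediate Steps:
(-172 + Z((-5 + 1)*5, 19))**2 = (-172 + (-5 + 1)*5)**2 = (-172 - 4*5)**2 = (-172 - 20)**2 = (-192)**2 = 36864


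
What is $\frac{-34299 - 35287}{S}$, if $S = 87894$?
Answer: $- \frac{34793}{43947} \approx -0.7917$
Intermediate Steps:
$\frac{-34299 - 35287}{S} = \frac{-34299 - 35287}{87894} = \left(-34299 - 35287\right) \frac{1}{87894} = \left(-69586\right) \frac{1}{87894} = - \frac{34793}{43947}$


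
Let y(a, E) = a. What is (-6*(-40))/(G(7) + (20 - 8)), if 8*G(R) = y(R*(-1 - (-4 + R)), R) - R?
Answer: 1920/61 ≈ 31.475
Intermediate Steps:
G(R) = -R/8 + R*(3 - R)/8 (G(R) = (R*(-1 - (-4 + R)) - R)/8 = (R*(-1 + (4 - R)) - R)/8 = (R*(3 - R) - R)/8 = (-R + R*(3 - R))/8 = -R/8 + R*(3 - R)/8)
(-6*(-40))/(G(7) + (20 - 8)) = (-6*(-40))/((⅛)*7*(2 - 1*7) + (20 - 8)) = 240/((⅛)*7*(2 - 7) + 12) = 240/((⅛)*7*(-5) + 12) = 240/(-35/8 + 12) = 240/(61/8) = 240*(8/61) = 1920/61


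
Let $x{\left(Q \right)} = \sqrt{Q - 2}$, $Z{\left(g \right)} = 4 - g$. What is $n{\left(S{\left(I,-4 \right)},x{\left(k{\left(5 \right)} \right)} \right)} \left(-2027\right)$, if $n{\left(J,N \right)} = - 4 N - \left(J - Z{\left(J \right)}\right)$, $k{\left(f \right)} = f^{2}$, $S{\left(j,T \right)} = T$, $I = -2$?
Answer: $-24324 + 8108 \sqrt{23} \approx 14561.0$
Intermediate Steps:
$x{\left(Q \right)} = \sqrt{-2 + Q}$
$n{\left(J,N \right)} = 4 - 4 N - 2 J$ ($n{\left(J,N \right)} = - 4 N - \left(-4 + 2 J\right) = 4 - 4 N - 2 J$)
$n{\left(S{\left(I,-4 \right)},x{\left(k{\left(5 \right)} \right)} \right)} \left(-2027\right) = \left(4 - 4 \sqrt{-2 + 5^{2}} - -8\right) \left(-2027\right) = \left(4 - 4 \sqrt{-2 + 25} + 8\right) \left(-2027\right) = \left(4 - 4 \sqrt{23} + 8\right) \left(-2027\right) = \left(12 - 4 \sqrt{23}\right) \left(-2027\right) = -24324 + 8108 \sqrt{23}$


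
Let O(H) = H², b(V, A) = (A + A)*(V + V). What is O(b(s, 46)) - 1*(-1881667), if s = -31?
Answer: 34417283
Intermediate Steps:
b(V, A) = 4*A*V (b(V, A) = (2*A)*(2*V) = 4*A*V)
O(b(s, 46)) - 1*(-1881667) = (4*46*(-31))² - 1*(-1881667) = (-5704)² + 1881667 = 32535616 + 1881667 = 34417283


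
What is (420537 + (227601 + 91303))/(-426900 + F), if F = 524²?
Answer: -739441/152324 ≈ -4.8544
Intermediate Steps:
F = 274576
(420537 + (227601 + 91303))/(-426900 + F) = (420537 + (227601 + 91303))/(-426900 + 274576) = (420537 + 318904)/(-152324) = 739441*(-1/152324) = -739441/152324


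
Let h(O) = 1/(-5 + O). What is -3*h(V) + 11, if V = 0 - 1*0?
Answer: 58/5 ≈ 11.600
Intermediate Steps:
V = 0 (V = 0 + 0 = 0)
-3*h(V) + 11 = -3/(-5 + 0) + 11 = -3/(-5) + 11 = -3*(-1/5) + 11 = 3/5 + 11 = 58/5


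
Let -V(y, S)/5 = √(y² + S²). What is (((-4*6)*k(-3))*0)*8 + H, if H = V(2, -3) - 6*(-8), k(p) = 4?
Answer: 48 - 5*√13 ≈ 29.972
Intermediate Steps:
V(y, S) = -5*√(S² + y²) (V(y, S) = -5*√(y² + S²) = -5*√(S² + y²))
H = 48 - 5*√13 (H = -5*√((-3)² + 2²) - 6*(-8) = -5*√(9 + 4) - 1*(-48) = -5*√13 + 48 = 48 - 5*√13 ≈ 29.972)
(((-4*6)*k(-3))*0)*8 + H = ((-4*6*4)*0)*8 + (48 - 5*√13) = (-24*4*0)*8 + (48 - 5*√13) = -96*0*8 + (48 - 5*√13) = 0*8 + (48 - 5*√13) = 0 + (48 - 5*√13) = 48 - 5*√13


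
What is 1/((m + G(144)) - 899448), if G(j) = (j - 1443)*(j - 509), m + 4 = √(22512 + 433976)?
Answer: -425317/180894094001 - 2*√114122/180894094001 ≈ -2.3549e-6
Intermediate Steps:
m = -4 + 2*√114122 (m = -4 + √(22512 + 433976) = -4 + √456488 = -4 + 2*√114122 ≈ 671.64)
G(j) = (-1443 + j)*(-509 + j)
1/((m + G(144)) - 899448) = 1/(((-4 + 2*√114122) + (734487 + 144² - 1952*144)) - 899448) = 1/(((-4 + 2*√114122) + (734487 + 20736 - 281088)) - 899448) = 1/(((-4 + 2*√114122) + 474135) - 899448) = 1/((474131 + 2*√114122) - 899448) = 1/(-425317 + 2*√114122)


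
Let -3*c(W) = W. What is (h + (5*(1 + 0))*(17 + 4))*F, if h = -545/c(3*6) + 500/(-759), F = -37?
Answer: -10962175/1518 ≈ -7221.5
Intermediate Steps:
c(W) = -W/3
h = 136885/1518 (h = -545/((-6)) + 500/(-759) = -545/((-1/3*18)) + 500*(-1/759) = -545/(-6) - 500/759 = -545*(-1/6) - 500/759 = 545/6 - 500/759 = 136885/1518 ≈ 90.175)
(h + (5*(1 + 0))*(17 + 4))*F = (136885/1518 + (5*(1 + 0))*(17 + 4))*(-37) = (136885/1518 + (5*1)*21)*(-37) = (136885/1518 + 5*21)*(-37) = (136885/1518 + 105)*(-37) = (296275/1518)*(-37) = -10962175/1518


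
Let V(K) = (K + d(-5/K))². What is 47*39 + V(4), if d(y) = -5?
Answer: 1834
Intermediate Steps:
V(K) = (-5 + K)² (V(K) = (K - 5)² = (-5 + K)²)
47*39 + V(4) = 47*39 + (-5 + 4)² = 1833 + (-1)² = 1833 + 1 = 1834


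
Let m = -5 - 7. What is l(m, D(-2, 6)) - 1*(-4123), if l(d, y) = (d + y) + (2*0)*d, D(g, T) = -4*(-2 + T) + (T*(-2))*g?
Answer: 4119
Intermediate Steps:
m = -12
D(g, T) = 8 - 4*T - 2*T*g (D(g, T) = (8 - 4*T) + (-2*T)*g = (8 - 4*T) - 2*T*g = 8 - 4*T - 2*T*g)
l(d, y) = d + y (l(d, y) = (d + y) + 0*d = (d + y) + 0 = d + y)
l(m, D(-2, 6)) - 1*(-4123) = (-12 + (8 - 4*6 - 2*6*(-2))) - 1*(-4123) = (-12 + (8 - 24 + 24)) + 4123 = (-12 + 8) + 4123 = -4 + 4123 = 4119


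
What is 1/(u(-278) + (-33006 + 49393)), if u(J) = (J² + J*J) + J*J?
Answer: 1/248239 ≈ 4.0284e-6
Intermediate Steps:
u(J) = 3*J² (u(J) = (J² + J²) + J² = 2*J² + J² = 3*J²)
1/(u(-278) + (-33006 + 49393)) = 1/(3*(-278)² + (-33006 + 49393)) = 1/(3*77284 + 16387) = 1/(231852 + 16387) = 1/248239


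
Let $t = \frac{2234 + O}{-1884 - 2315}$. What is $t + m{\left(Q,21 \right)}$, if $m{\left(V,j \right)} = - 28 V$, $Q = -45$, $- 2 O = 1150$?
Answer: $\frac{5289081}{4199} \approx 1259.6$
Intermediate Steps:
$O = -575$ ($O = \left(- \frac{1}{2}\right) 1150 = -575$)
$t = - \frac{1659}{4199}$ ($t = \frac{2234 - 575}{-1884 - 2315} = \frac{1659}{-4199} = 1659 \left(- \frac{1}{4199}\right) = - \frac{1659}{4199} \approx -0.39509$)
$t + m{\left(Q,21 \right)} = - \frac{1659}{4199} - -1260 = - \frac{1659}{4199} + 1260 = \frac{5289081}{4199}$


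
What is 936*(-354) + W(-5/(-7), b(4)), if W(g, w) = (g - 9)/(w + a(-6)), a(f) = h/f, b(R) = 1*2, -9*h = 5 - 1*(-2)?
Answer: -266735052/805 ≈ -3.3135e+5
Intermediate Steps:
h = -7/9 (h = -(5 - 1*(-2))/9 = -(5 + 2)/9 = -1/9*7 = -7/9 ≈ -0.77778)
b(R) = 2
a(f) = -7/(9*f)
W(g, w) = (-9 + g)/(7/54 + w) (W(g, w) = (g - 9)/(w - 7/9/(-6)) = (-9 + g)/(w - 7/9*(-1/6)) = (-9 + g)/(w + 7/54) = (-9 + g)/(7/54 + w))
936*(-354) + W(-5/(-7), b(4)) = 936*(-354) + 54*(-9 - 5/(-7))/(7 + 54*2) = -331344 + 54*(-9 - 5*(-1/7))/(7 + 108) = -331344 + 54*(-9 + 5/7)/115 = -331344 + 54*(1/115)*(-58/7) = -331344 - 3132/805 = -266735052/805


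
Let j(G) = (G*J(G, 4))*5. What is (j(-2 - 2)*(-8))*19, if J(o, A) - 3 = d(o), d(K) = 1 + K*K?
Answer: 60800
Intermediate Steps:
d(K) = 1 + K**2
J(o, A) = 4 + o**2 (J(o, A) = 3 + (1 + o**2) = 4 + o**2)
j(G) = 5*G*(4 + G**2) (j(G) = (G*(4 + G**2))*5 = 5*G*(4 + G**2))
(j(-2 - 2)*(-8))*19 = ((5*(-2 - 2)*(4 + (-2 - 2)**2))*(-8))*19 = ((5*(-4)*(4 + (-4)**2))*(-8))*19 = ((5*(-4)*(4 + 16))*(-8))*19 = ((5*(-4)*20)*(-8))*19 = -400*(-8)*19 = 3200*19 = 60800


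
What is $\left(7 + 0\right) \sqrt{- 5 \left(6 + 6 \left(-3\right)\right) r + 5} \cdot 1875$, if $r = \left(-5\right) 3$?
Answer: $13125 i \sqrt{895} \approx 3.9265 \cdot 10^{5} i$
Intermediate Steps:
$r = -15$
$\left(7 + 0\right) \sqrt{- 5 \left(6 + 6 \left(-3\right)\right) r + 5} \cdot 1875 = \left(7 + 0\right) \sqrt{- 5 \left(6 + 6 \left(-3\right)\right) \left(-15\right) + 5} \cdot 1875 = 7 \sqrt{- 5 \left(6 - 18\right) \left(-15\right) + 5} \cdot 1875 = 7 \sqrt{\left(-5\right) \left(-12\right) \left(-15\right) + 5} \cdot 1875 = 7 \sqrt{60 \left(-15\right) + 5} \cdot 1875 = 7 \sqrt{-900 + 5} \cdot 1875 = 7 \sqrt{-895} \cdot 1875 = 7 i \sqrt{895} \cdot 1875 = 13125 i \sqrt{895}$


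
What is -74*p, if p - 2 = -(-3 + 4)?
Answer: -74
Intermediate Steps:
p = 1 (p = 2 - (-3 + 4) = 2 - 1*1 = 2 - 1 = 1)
-74*p = -74*1 = -74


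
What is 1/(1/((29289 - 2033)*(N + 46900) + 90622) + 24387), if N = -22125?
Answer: 675358022/16469956082515 ≈ 4.1005e-5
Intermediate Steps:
1/(1/((29289 - 2033)*(N + 46900) + 90622) + 24387) = 1/(1/((29289 - 2033)*(-22125 + 46900) + 90622) + 24387) = 1/(1/(27256*24775 + 90622) + 24387) = 1/(1/(675267400 + 90622) + 24387) = 1/(1/675358022 + 24387) = 1/(16469956082515/675358022) = 675358022/16469956082515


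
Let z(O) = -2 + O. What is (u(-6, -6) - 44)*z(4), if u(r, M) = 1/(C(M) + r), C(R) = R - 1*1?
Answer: -1146/13 ≈ -88.154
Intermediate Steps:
C(R) = -1 + R (C(R) = R - 1 = -1 + R)
u(r, M) = 1/(-1 + M + r) (u(r, M) = 1/((-1 + M) + r) = 1/(-1 + M + r))
(u(-6, -6) - 44)*z(4) = (1/(-1 - 6 - 6) - 44)*(-2 + 4) = (1/(-13) - 44)*2 = (-1/13 - 44)*2 = -573/13*2 = -1146/13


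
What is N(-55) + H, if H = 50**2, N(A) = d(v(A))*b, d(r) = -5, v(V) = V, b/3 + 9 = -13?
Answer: 2830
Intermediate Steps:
b = -66 (b = -27 + 3*(-13) = -27 - 39 = -66)
N(A) = 330 (N(A) = -5*(-66) = 330)
H = 2500
N(-55) + H = 330 + 2500 = 2830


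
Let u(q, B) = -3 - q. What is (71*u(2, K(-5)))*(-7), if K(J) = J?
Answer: 2485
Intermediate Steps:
(71*u(2, K(-5)))*(-7) = (71*(-3 - 1*2))*(-7) = (71*(-3 - 2))*(-7) = (71*(-5))*(-7) = -355*(-7) = 2485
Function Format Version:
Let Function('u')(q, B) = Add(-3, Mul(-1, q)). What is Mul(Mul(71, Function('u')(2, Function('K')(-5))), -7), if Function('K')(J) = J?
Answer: 2485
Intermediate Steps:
Mul(Mul(71, Function('u')(2, Function('K')(-5))), -7) = Mul(Mul(71, Add(-3, Mul(-1, 2))), -7) = Mul(Mul(71, Add(-3, -2)), -7) = Mul(Mul(71, -5), -7) = Mul(-355, -7) = 2485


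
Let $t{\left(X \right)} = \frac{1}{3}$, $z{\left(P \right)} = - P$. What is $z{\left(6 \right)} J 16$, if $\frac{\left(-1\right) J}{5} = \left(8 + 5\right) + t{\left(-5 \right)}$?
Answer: $6400$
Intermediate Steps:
$t{\left(X \right)} = \frac{1}{3}$
$J = - \frac{200}{3}$ ($J = - 5 \left(\left(8 + 5\right) + \frac{1}{3}\right) = - 5 \left(13 + \frac{1}{3}\right) = \left(-5\right) \frac{40}{3} = - \frac{200}{3} \approx -66.667$)
$z{\left(6 \right)} J 16 = \left(-1\right) 6 \left(- \frac{200}{3}\right) 16 = \left(-6\right) \left(- \frac{200}{3}\right) 16 = 400 \cdot 16 = 6400$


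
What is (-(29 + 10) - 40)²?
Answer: 6241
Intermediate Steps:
(-(29 + 10) - 40)² = (-1*39 - 40)² = (-39 - 40)² = (-79)² = 6241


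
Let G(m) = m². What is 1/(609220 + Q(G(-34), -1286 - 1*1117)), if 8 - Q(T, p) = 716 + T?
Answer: 1/607356 ≈ 1.6465e-6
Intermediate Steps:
Q(T, p) = -708 - T (Q(T, p) = 8 - (716 + T) = 8 + (-716 - T) = -708 - T)
1/(609220 + Q(G(-34), -1286 - 1*1117)) = 1/(609220 + (-708 - 1*(-34)²)) = 1/(609220 + (-708 - 1*1156)) = 1/(609220 + (-708 - 1156)) = 1/(609220 - 1864) = 1/607356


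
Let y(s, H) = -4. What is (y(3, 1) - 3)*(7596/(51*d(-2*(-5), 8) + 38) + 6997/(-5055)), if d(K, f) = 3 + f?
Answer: -239446039/3027945 ≈ -79.079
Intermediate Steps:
(y(3, 1) - 3)*(7596/(51*d(-2*(-5), 8) + 38) + 6997/(-5055)) = (-4 - 3)*(7596/(51*(3 + 8) + 38) + 6997/(-5055)) = -7*(7596/(51*11 + 38) + 6997*(-1/5055)) = -7*(7596/(561 + 38) - 6997/5055) = -7*(7596/599 - 6997/5055) = -7*34206577/3027945 = -239446039/3027945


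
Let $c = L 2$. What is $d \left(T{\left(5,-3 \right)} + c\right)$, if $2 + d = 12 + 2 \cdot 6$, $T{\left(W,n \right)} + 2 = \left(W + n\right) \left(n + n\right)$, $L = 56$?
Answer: $2156$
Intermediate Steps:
$c = 112$ ($c = 56 \cdot 2 = 112$)
$T{\left(W,n \right)} = -2 + 2 n \left(W + n\right)$ ($T{\left(W,n \right)} = -2 + \left(W + n\right) \left(n + n\right) = -2 + \left(W + n\right) 2 n = -2 + 2 n \left(W + n\right)$)
$d = 22$ ($d = -2 + \left(12 + 2 \cdot 6\right) = -2 + \left(12 + 12\right) = -2 + 24 = 22$)
$d \left(T{\left(5,-3 \right)} + c\right) = 22 \left(\left(-2 + 2 \left(-3\right)^{2} + 2 \cdot 5 \left(-3\right)\right) + 112\right) = 22 \left(\left(-2 + 2 \cdot 9 - 30\right) + 112\right) = 22 \left(\left(-2 + 18 - 30\right) + 112\right) = 22 \left(-14 + 112\right) = 22 \cdot 98 = 2156$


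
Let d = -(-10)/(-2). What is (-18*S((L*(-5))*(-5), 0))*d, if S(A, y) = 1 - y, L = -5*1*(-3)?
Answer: 90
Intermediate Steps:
L = 15 (L = -5*(-3) = 15)
d = -5 (d = -(-10)*(-1)/2 = -5*1 = -5)
(-18*S((L*(-5))*(-5), 0))*d = -18*(1 - 1*0)*(-5) = -18*(1 + 0)*(-5) = -18*1*(-5) = -18*(-5) = 90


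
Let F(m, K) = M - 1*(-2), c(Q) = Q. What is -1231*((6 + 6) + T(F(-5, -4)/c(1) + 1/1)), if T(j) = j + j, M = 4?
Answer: -32006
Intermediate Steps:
F(m, K) = 6 (F(m, K) = 4 - 1*(-2) = 4 + 2 = 6)
T(j) = 2*j
-1231*((6 + 6) + T(F(-5, -4)/c(1) + 1/1)) = -1231*((6 + 6) + 2*(6/1 + 1/1)) = -1231*(12 + 2*(6*1 + 1*1)) = -1231*(12 + 2*(6 + 1)) = -1231*(12 + 2*7) = -1231*(12 + 14) = -1231*26 = -32006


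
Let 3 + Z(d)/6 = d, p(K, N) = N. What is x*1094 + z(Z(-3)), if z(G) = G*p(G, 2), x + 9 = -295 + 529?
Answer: 246078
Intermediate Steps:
Z(d) = -18 + 6*d
x = 225 (x = -9 + (-295 + 529) = -9 + 234 = 225)
z(G) = 2*G (z(G) = G*2 = 2*G)
x*1094 + z(Z(-3)) = 225*1094 + 2*(-18 + 6*(-3)) = 246150 + 2*(-18 - 18) = 246150 + 2*(-36) = 246150 - 72 = 246078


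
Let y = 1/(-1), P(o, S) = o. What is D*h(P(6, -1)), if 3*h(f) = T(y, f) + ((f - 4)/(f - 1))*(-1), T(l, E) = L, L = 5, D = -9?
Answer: -69/5 ≈ -13.800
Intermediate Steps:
y = -1
T(l, E) = 5
h(f) = 5/3 - (-4 + f)/(3*(-1 + f)) (h(f) = (5 + ((f - 4)/(f - 1))*(-1))/3 = (5 + ((-4 + f)/(-1 + f))*(-1))/3 = (5 - (-4 + f)/(-1 + f))/3 = 5/3 - (-4 + f)/(3*(-1 + f)))
D*h(P(6, -1)) = -3*(-1 + 4*6)/(-1 + 6) = -3*(-1 + 24)/5 = -3*23/5 = -9*23/15 = -69/5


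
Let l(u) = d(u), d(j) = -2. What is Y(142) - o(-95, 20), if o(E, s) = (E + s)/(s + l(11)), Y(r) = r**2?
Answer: 121009/6 ≈ 20168.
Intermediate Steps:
l(u) = -2
o(E, s) = (E + s)/(-2 + s) (o(E, s) = (E + s)/(s - 2) = (E + s)/(-2 + s))
Y(142) - o(-95, 20) = 142**2 - (-95 + 20)/(-2 + 20) = 20164 - (-75)/18 = 20164 - 1*(-25/6) = 20164 + 25/6 = 121009/6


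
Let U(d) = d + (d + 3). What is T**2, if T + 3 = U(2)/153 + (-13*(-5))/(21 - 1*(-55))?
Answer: 595701649/135210384 ≈ 4.4057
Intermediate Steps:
U(d) = 3 + 2*d (U(d) = d + (3 + d) = 3 + 2*d)
T = -24407/11628 (T = -3 + ((3 + 2*2)/153 + (-13*(-5))/(21 - 1*(-55))) = -3 + ((3 + 4)*(1/153) + 65/(21 + 55)) = -3 + (7*(1/153) + 65/76) = -3 + (7/153 + 65*(1/76)) = -3 + (7/153 + 65/76) = -3 + 10477/11628 = -24407/11628 ≈ -2.0990)
T**2 = (-24407/11628)**2 = 595701649/135210384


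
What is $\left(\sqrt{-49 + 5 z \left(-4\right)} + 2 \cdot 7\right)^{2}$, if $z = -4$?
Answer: $\left(14 + \sqrt{31}\right)^{2} \approx 382.9$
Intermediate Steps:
$\left(\sqrt{-49 + 5 z \left(-4\right)} + 2 \cdot 7\right)^{2} = \left(\sqrt{-49 + 5 \left(-4\right) \left(-4\right)} + 2 \cdot 7\right)^{2} = \left(\sqrt{-49 - -80} + 14\right)^{2} = \left(\sqrt{-49 + 80} + 14\right)^{2} = \left(\sqrt{31} + 14\right)^{2} = \left(14 + \sqrt{31}\right)^{2}$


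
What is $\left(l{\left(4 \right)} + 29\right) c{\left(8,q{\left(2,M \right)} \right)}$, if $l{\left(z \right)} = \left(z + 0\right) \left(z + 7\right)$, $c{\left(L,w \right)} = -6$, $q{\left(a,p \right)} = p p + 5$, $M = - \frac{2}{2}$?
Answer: $-438$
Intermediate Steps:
$M = -1$ ($M = \left(-2\right) \frac{1}{2} = -1$)
$q{\left(a,p \right)} = 5 + p^{2}$ ($q{\left(a,p \right)} = p^{2} + 5 = 5 + p^{2}$)
$l{\left(z \right)} = z \left(7 + z\right)$
$\left(l{\left(4 \right)} + 29\right) c{\left(8,q{\left(2,M \right)} \right)} = \left(4 \left(7 + 4\right) + 29\right) \left(-6\right) = \left(4 \cdot 11 + 29\right) \left(-6\right) = \left(44 + 29\right) \left(-6\right) = 73 \left(-6\right) = -438$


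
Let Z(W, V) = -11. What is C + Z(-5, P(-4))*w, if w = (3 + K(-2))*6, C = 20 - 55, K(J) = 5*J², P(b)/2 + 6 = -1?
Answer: -1553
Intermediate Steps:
P(b) = -14 (P(b) = -12 + 2*(-1) = -12 - 2 = -14)
C = -35
w = 138 (w = (3 + 5*(-2)²)*6 = (3 + 5*4)*6 = (3 + 20)*6 = 23*6 = 138)
C + Z(-5, P(-4))*w = -35 - 11*138 = -35 - 1518 = -1553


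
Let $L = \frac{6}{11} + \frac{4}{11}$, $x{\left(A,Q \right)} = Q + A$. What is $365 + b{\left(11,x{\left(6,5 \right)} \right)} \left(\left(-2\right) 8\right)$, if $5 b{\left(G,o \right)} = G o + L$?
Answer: $- \frac{1381}{55} \approx -25.109$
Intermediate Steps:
$x{\left(A,Q \right)} = A + Q$
$L = \frac{10}{11}$ ($L = 6 \cdot \frac{1}{11} + 4 \cdot \frac{1}{11} = \frac{6}{11} + \frac{4}{11} = \frac{10}{11} \approx 0.90909$)
$b{\left(G,o \right)} = \frac{2}{11} + \frac{G o}{5}$ ($b{\left(G,o \right)} = \frac{G o + \frac{10}{11}}{5} = \frac{\frac{10}{11} + G o}{5} = \frac{2}{11} + \frac{G o}{5}$)
$365 + b{\left(11,x{\left(6,5 \right)} \right)} \left(\left(-2\right) 8\right) = 365 + \left(\frac{2}{11} + \frac{1}{5} \cdot 11 \left(6 + 5\right)\right) \left(\left(-2\right) 8\right) = 365 + \left(\frac{2}{11} + \frac{1}{5} \cdot 11 \cdot 11\right) \left(-16\right) = 365 + \left(\frac{2}{11} + \frac{121}{5}\right) \left(-16\right) = 365 + \frac{1341}{55} \left(-16\right) = 365 - \frac{21456}{55} = - \frac{1381}{55}$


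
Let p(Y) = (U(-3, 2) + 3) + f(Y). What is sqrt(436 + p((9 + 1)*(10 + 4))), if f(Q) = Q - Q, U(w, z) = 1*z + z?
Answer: sqrt(443) ≈ 21.048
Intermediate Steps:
U(w, z) = 2*z (U(w, z) = z + z = 2*z)
f(Q) = 0
p(Y) = 7 (p(Y) = (2*2 + 3) + 0 = (4 + 3) + 0 = 7 + 0 = 7)
sqrt(436 + p((9 + 1)*(10 + 4))) = sqrt(436 + 7) = sqrt(443)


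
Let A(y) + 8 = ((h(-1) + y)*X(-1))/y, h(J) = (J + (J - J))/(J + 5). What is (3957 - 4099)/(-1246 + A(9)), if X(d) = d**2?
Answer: 5112/45109 ≈ 0.11333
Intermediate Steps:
h(J) = J/(5 + J) (h(J) = (J + 0)/(5 + J) = J/(5 + J))
A(y) = -8 + (-1/4 + y)/y (A(y) = -8 + ((-1/(5 - 1) + y)*(-1)**2)/y = -8 + ((-1/4 + y)*1)/y = -8 + (-1/4 + y)/y)
(3957 - 4099)/(-1246 + A(9)) = (3957 - 4099)/(-1246 + (-7 - 1/4/9)) = -142/(-1246 + (-7 - 1/4*1/9)) = -142/(-1246 + (-7 - 1/36)) = -142/(-1246 - 253/36) = -142/(-45109/36) = -142*(-36/45109) = 5112/45109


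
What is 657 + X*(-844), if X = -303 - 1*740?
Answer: 880949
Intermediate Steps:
X = -1043 (X = -303 - 740 = -1043)
657 + X*(-844) = 657 - 1043*(-844) = 657 + 880292 = 880949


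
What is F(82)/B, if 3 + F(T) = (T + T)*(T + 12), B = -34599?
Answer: -15413/34599 ≈ -0.44548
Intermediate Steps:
F(T) = -3 + 2*T*(12 + T) (F(T) = -3 + (T + T)*(T + 12) = -3 + (2*T)*(12 + T) = -3 + 2*T*(12 + T))
F(82)/B = (-3 + 2*82² + 24*82)/(-34599) = (-3 + 2*6724 + 1968)*(-1/34599) = (-3 + 13448 + 1968)*(-1/34599) = 15413*(-1/34599) = -15413/34599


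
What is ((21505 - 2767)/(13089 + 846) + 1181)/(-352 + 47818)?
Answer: 5491991/220479570 ≈ 0.024909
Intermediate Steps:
((21505 - 2767)/(13089 + 846) + 1181)/(-352 + 47818) = (18738/13935 + 1181)/47466 = (18738*(1/13935) + 1181)*(1/47466) = (6246/4645 + 1181)*(1/47466) = (5491991/4645)*(1/47466) = 5491991/220479570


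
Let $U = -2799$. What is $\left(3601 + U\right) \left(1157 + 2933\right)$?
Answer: $3280180$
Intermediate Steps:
$\left(3601 + U\right) \left(1157 + 2933\right) = \left(3601 - 2799\right) \left(1157 + 2933\right) = 802 \cdot 4090 = 3280180$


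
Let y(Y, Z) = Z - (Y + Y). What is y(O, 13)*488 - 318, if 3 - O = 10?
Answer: 12858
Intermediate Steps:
O = -7 (O = 3 - 1*10 = 3 - 10 = -7)
y(Y, Z) = Z - 2*Y
y(O, 13)*488 - 318 = (13 - 2*(-7))*488 - 318 = (13 + 14)*488 - 318 = 27*488 - 318 = 13176 - 318 = 12858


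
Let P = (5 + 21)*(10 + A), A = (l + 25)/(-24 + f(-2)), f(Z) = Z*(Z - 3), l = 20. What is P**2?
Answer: 1525225/49 ≈ 31127.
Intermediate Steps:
f(Z) = Z*(-3 + Z)
A = -45/14 (A = (20 + 25)/(-24 - 2*(-3 - 2)) = 45/(-24 - 2*(-5)) = 45/(-24 + 10) = 45/(-14) = 45*(-1/14) = -45/14 ≈ -3.2143)
P = 1235/7 (P = (5 + 21)*(10 - 45/14) = 26*(95/14) = 1235/7 ≈ 176.43)
P**2 = (1235/7)**2 = 1525225/49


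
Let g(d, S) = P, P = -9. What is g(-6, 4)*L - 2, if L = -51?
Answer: 457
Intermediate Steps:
g(d, S) = -9
g(-6, 4)*L - 2 = -9*(-51) - 2 = 459 - 2 = 457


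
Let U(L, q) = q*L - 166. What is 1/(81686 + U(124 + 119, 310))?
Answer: 1/156850 ≈ 6.3755e-6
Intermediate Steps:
U(L, q) = -166 + L*q (U(L, q) = L*q - 166 = -166 + L*q)
1/(81686 + U(124 + 119, 310)) = 1/(81686 + (-166 + (124 + 119)*310)) = 1/(81686 + (-166 + 243*310)) = 1/(81686 + (-166 + 75330)) = 1/(81686 + 75164) = 1/156850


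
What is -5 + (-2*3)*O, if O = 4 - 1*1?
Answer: -23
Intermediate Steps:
O = 3 (O = 4 - 1 = 3)
-5 + (-2*3)*O = -5 - 2*3*3 = -5 - 6*3 = -5 - 18 = -23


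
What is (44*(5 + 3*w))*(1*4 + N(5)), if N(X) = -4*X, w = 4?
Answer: -11968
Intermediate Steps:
(44*(5 + 3*w))*(1*4 + N(5)) = (44*(5 + 3*4))*(1*4 - 4*5) = (44*(5 + 12))*(4 - 20) = (44*17)*(-16) = 748*(-16) = -11968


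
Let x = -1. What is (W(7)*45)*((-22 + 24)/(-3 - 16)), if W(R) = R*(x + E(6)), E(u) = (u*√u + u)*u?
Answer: -22050/19 - 22680*√6/19 ≈ -4084.4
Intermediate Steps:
E(u) = u*(u + u^(3/2)) (E(u) = (u^(3/2) + u)*u = (u + u^(3/2))*u = u*(u + u^(3/2)))
W(R) = R*(35 + 36*√6) (W(R) = R*(-1 + (6² + 6^(5/2))) = R*(-1 + (36 + 36*√6)) = R*(35 + 36*√6))
(W(7)*45)*((-22 + 24)/(-3 - 16)) = ((7*(35 + 36*√6))*45)*((-22 + 24)/(-3 - 16)) = ((245 + 252*√6)*45)*(2/(-19)) = (11025 + 11340*√6)*(2*(-1/19)) = (11025 + 11340*√6)*(-2/19) = -22050/19 - 22680*√6/19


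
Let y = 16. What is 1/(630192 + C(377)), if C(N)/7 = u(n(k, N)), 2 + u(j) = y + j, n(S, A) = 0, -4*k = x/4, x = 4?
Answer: 1/630290 ≈ 1.5866e-6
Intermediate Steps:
k = -1/4 ≈ -0.25000
u(j) = 14 + j (u(j) = -2 + (16 + j) = 14 + j)
C(N) = 98 (C(N) = 7*(14 + 0) = 7*14 = 98)
1/(630192 + C(377)) = 1/(630192 + 98) = 1/630290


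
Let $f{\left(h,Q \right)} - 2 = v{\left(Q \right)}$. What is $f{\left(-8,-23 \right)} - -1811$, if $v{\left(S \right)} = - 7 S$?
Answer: $1974$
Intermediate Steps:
$f{\left(h,Q \right)} = 2 - 7 Q$
$f{\left(-8,-23 \right)} - -1811 = \left(2 - -161\right) - -1811 = \left(2 + 161\right) + 1811 = 163 + 1811 = 1974$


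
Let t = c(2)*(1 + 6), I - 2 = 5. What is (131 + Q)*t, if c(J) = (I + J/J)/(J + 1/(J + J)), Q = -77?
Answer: 1344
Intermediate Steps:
I = 7 (I = 2 + 5 = 7)
c(J) = 8/(J + 1/(2*J)) (c(J) = (7 + J/J)/(J + 1/(J + J)) = (7 + 1)/(J + 1/(2*J)) = 8/(J + 1/(2*J)))
t = 224/9 (t = (16*2/(1 + 2*2**2))*(1 + 6) = (16*2/(1 + 2*4))*7 = (16*2/(1 + 8))*7 = (16*2/9)*7 = (16*2*(1/9))*7 = (32/9)*7 = 224/9 ≈ 24.889)
(131 + Q)*t = (131 - 77)*(224/9) = 54*(224/9) = 1344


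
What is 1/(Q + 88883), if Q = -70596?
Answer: 1/18287 ≈ 5.4684e-5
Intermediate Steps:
1/(Q + 88883) = 1/(-70596 + 88883) = 1/18287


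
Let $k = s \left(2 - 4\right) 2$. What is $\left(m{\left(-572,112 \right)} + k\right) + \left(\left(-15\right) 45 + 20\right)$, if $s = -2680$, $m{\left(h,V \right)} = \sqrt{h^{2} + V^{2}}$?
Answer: $10065 + 4 \sqrt{21233} \approx 10648.0$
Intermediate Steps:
$m{\left(h,V \right)} = \sqrt{V^{2} + h^{2}}$
$k = 10720$ ($k = - 2680 \left(2 - 4\right) 2 = - 2680 \left(\left(-2\right) 2\right) = \left(-2680\right) \left(-4\right) = 10720$)
$\left(m{\left(-572,112 \right)} + k\right) + \left(\left(-15\right) 45 + 20\right) = \left(\sqrt{112^{2} + \left(-572\right)^{2}} + 10720\right) + \left(\left(-15\right) 45 + 20\right) = \left(\sqrt{12544 + 327184} + 10720\right) + \left(-675 + 20\right) = \left(\sqrt{339728} + 10720\right) - 655 = \left(4 \sqrt{21233} + 10720\right) - 655 = \left(10720 + 4 \sqrt{21233}\right) - 655 = 10065 + 4 \sqrt{21233}$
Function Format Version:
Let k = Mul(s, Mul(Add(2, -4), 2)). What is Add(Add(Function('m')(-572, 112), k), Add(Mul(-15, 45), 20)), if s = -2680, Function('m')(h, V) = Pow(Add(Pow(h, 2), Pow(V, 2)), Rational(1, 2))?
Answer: Add(10065, Mul(4, Pow(21233, Rational(1, 2)))) ≈ 10648.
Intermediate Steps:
Function('m')(h, V) = Pow(Add(Pow(V, 2), Pow(h, 2)), Rational(1, 2))
k = 10720 (k = Mul(-2680, Mul(Add(2, -4), 2)) = Mul(-2680, Mul(-2, 2)) = Mul(-2680, -4) = 10720)
Add(Add(Function('m')(-572, 112), k), Add(Mul(-15, 45), 20)) = Add(Add(Pow(Add(Pow(112, 2), Pow(-572, 2)), Rational(1, 2)), 10720), Add(Mul(-15, 45), 20)) = Add(Add(Pow(Add(12544, 327184), Rational(1, 2)), 10720), Add(-675, 20)) = Add(Add(Pow(339728, Rational(1, 2)), 10720), -655) = Add(Add(Mul(4, Pow(21233, Rational(1, 2))), 10720), -655) = Add(Add(10720, Mul(4, Pow(21233, Rational(1, 2)))), -655) = Add(10065, Mul(4, Pow(21233, Rational(1, 2))))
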